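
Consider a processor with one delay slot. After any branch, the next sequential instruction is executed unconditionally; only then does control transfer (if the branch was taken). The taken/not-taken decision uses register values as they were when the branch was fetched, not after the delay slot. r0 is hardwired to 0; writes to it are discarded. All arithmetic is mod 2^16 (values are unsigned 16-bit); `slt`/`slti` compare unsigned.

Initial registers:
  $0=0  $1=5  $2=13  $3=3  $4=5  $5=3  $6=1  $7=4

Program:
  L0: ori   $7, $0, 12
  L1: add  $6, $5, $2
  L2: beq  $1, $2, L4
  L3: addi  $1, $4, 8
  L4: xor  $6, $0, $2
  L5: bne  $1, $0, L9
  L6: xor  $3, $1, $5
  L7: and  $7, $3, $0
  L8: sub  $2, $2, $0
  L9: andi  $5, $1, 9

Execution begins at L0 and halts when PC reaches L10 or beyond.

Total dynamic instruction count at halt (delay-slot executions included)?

PC=0  ori   $7, $0, 12       | $0=0 $1=5 $2=13 $3=3 $4=5 $5=3 $6=1 $7=12
PC=1  add  $6, $5, $2        | $0=0 $1=5 $2=13 $3=3 $4=5 $5=3 $6=16 $7=12
PC=2  beq  $1, $2, L4        | $0=0 $1=5 $2=13 $3=3 $4=5 $5=3 $6=16 $7=12  [not taken]
PC=3  addi  $1, $4, 8        | $0=0 $1=13 $2=13 $3=3 $4=5 $5=3 $6=16 $7=12
PC=4  xor  $6, $0, $2        | $0=0 $1=13 $2=13 $3=3 $4=5 $5=3 $6=13 $7=12
PC=5  bne  $1, $0, L9        | $0=0 $1=13 $2=13 $3=3 $4=5 $5=3 $6=13 $7=12  [TAKEN]
PC=6  xor  $3, $1, $5        | $0=0 $1=13 $2=13 $3=14 $4=5 $5=3 $6=13 $7=12
PC=9  andi  $5, $1, 9        | $0=0 $1=13 $2=13 $3=14 $4=5 $5=9 $6=13 $7=12

8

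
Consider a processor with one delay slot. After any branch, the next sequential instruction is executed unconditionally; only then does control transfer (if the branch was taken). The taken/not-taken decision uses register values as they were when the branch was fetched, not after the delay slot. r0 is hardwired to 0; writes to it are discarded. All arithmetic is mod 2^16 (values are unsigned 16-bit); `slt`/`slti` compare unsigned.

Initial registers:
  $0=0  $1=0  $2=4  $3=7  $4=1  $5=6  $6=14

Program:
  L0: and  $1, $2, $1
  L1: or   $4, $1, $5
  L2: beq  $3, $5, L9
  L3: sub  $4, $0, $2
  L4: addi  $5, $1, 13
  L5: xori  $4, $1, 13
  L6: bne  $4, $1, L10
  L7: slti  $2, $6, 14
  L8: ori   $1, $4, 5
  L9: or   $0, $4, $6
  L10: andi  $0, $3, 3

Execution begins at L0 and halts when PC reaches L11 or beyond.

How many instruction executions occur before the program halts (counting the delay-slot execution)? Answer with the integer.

9

  step pc=0: and  $1, $2, $1  regs=(0,0,4,7,1,6,14)
  step pc=1: or   $4, $1, $5  regs=(0,0,4,7,6,6,14)
  step pc=2: beq  $3, $5, L9  cond=F  regs=(0,0,4,7,6,6,14)
  step pc=3: sub  $4, $0, $2  regs=(0,0,4,7,65532,6,14)
  step pc=4: addi  $5, $1, 13  regs=(0,0,4,7,65532,13,14)
  step pc=5: xori  $4, $1, 13  regs=(0,0,4,7,13,13,14)
  step pc=6: bne  $4, $1, L10  cond=T  regs=(0,0,4,7,13,13,14)
  step pc=7: slti  $2, $6, 14  regs=(0,0,0,7,13,13,14)
  step pc=10: andi  $0, $3, 3  regs=(0,0,0,7,13,13,14)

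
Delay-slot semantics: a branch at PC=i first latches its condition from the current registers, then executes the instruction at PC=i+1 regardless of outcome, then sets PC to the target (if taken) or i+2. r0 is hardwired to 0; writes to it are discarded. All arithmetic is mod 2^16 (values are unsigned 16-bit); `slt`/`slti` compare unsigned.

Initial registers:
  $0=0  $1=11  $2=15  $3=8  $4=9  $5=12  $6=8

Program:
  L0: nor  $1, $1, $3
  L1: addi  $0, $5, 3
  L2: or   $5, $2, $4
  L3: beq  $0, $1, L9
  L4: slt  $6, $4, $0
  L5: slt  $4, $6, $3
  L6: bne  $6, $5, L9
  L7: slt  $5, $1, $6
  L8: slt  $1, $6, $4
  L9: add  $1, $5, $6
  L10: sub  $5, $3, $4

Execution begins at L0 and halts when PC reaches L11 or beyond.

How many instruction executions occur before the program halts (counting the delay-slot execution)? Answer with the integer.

10

#0 nor  $1, $1, $3 ; 0/65524/15/8/9/12/8
#1 addi  $0, $5, 3 ; 0/65524/15/8/9/12/8
#2 or   $5, $2, $4 ; 0/65524/15/8/9/15/8
#3 beq  $0, $1, L9 ; 0/65524/15/8/9/15/8 ; →fallthru
#4 slt  $6, $4, $0 ; 0/65524/15/8/9/15/0
#5 slt  $4, $6, $3 ; 0/65524/15/8/1/15/0
#6 bne  $6, $5, L9 ; 0/65524/15/8/1/15/0 ; →target
#7 slt  $5, $1, $6 ; 0/65524/15/8/1/0/0
#9 add  $1, $5, $6 ; 0/0/15/8/1/0/0
#10 sub  $5, $3, $4 ; 0/0/15/8/1/7/0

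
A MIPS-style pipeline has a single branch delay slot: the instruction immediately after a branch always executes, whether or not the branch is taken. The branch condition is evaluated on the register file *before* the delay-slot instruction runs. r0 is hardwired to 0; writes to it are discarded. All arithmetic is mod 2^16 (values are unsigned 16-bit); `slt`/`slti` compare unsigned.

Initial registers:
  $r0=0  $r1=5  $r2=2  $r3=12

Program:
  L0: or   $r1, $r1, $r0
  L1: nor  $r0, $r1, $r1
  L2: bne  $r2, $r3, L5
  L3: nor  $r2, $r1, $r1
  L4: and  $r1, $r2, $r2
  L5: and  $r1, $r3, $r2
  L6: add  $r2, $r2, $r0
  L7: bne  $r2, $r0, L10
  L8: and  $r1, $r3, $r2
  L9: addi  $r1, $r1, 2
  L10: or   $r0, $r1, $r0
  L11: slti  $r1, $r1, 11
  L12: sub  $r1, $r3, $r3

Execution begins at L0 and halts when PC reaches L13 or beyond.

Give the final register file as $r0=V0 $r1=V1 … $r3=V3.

PC=0  or   $r1, $r1, $r0     | $r0=0 $r1=5 $r2=2 $r3=12
PC=1  nor  $r0, $r1, $r1     | $r0=0 $r1=5 $r2=2 $r3=12
PC=2  bne  $r2, $r3, L5      | $r0=0 $r1=5 $r2=2 $r3=12  [TAKEN]
PC=3  nor  $r2, $r1, $r1     | $r0=0 $r1=5 $r2=65530 $r3=12
PC=5  and  $r1, $r3, $r2     | $r0=0 $r1=8 $r2=65530 $r3=12
PC=6  add  $r2, $r2, $r0     | $r0=0 $r1=8 $r2=65530 $r3=12
PC=7  bne  $r2, $r0, L10     | $r0=0 $r1=8 $r2=65530 $r3=12  [TAKEN]
PC=8  and  $r1, $r3, $r2     | $r0=0 $r1=8 $r2=65530 $r3=12
PC=10 or   $r0, $r1, $r0     | $r0=0 $r1=8 $r2=65530 $r3=12
PC=11 slti  $r1, $r1, 11     | $r0=0 $r1=1 $r2=65530 $r3=12
PC=12 sub  $r1, $r3, $r3     | $r0=0 $r1=0 $r2=65530 $r3=12

$r0=0 $r1=0 $r2=65530 $r3=12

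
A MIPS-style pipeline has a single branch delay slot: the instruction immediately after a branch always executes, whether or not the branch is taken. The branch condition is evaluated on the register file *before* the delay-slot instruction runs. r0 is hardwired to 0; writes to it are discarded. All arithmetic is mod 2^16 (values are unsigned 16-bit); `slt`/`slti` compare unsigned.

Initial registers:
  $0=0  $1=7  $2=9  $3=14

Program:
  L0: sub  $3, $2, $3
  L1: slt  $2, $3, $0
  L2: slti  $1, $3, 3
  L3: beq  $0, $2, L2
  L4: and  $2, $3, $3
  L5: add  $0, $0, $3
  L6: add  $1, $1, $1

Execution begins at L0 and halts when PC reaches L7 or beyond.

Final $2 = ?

65531

PC=0  sub  $3, $2, $3        | $0=0 $1=7 $2=9 $3=65531
PC=1  slt  $2, $3, $0        | $0=0 $1=7 $2=0 $3=65531
PC=2  slti  $1, $3, 3        | $0=0 $1=0 $2=0 $3=65531
PC=3  beq  $0, $2, L2        | $0=0 $1=0 $2=0 $3=65531  [TAKEN]
PC=4  and  $2, $3, $3        | $0=0 $1=0 $2=65531 $3=65531
PC=2  slti  $1, $3, 3        | $0=0 $1=0 $2=65531 $3=65531
PC=3  beq  $0, $2, L2        | $0=0 $1=0 $2=65531 $3=65531  [not taken]
PC=4  and  $2, $3, $3        | $0=0 $1=0 $2=65531 $3=65531
PC=5  add  $0, $0, $3        | $0=0 $1=0 $2=65531 $3=65531
PC=6  add  $1, $1, $1        | $0=0 $1=0 $2=65531 $3=65531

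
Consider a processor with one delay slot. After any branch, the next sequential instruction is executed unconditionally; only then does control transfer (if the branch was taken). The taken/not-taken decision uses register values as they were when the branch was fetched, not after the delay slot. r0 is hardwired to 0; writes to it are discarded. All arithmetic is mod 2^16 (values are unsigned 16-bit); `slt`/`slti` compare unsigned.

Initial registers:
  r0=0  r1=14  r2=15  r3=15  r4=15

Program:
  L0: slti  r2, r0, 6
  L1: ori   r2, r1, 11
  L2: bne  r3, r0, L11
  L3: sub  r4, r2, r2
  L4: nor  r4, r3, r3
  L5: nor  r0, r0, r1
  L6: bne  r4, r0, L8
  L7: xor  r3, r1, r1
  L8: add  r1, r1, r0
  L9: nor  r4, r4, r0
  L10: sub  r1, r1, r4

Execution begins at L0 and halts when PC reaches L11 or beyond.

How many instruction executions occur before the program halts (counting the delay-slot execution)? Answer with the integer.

4

  step pc=0: slti  r2, r0, 6  regs=(0,14,1,15,15)
  step pc=1: ori   r2, r1, 11  regs=(0,14,15,15,15)
  step pc=2: bne  r3, r0, L11  cond=T  regs=(0,14,15,15,15)
  step pc=3: sub  r4, r2, r2  regs=(0,14,15,15,0)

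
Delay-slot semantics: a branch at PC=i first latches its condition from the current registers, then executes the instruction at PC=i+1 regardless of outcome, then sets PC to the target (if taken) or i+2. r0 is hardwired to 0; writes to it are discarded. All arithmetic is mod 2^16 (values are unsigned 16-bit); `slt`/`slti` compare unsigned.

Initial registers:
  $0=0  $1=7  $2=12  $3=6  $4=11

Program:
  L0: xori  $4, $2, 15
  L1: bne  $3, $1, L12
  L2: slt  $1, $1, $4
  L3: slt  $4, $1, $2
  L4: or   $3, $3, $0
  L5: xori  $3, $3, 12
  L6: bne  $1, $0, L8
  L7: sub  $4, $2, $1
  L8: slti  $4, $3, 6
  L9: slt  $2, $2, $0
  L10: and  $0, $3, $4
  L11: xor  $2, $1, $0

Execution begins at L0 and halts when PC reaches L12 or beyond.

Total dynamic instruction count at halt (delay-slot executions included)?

#0 xori  $4, $2, 15 ; 0/7/12/6/3
#1 bne  $3, $1, L12 ; 0/7/12/6/3 ; →target
#2 slt  $1, $1, $4 ; 0/0/12/6/3

3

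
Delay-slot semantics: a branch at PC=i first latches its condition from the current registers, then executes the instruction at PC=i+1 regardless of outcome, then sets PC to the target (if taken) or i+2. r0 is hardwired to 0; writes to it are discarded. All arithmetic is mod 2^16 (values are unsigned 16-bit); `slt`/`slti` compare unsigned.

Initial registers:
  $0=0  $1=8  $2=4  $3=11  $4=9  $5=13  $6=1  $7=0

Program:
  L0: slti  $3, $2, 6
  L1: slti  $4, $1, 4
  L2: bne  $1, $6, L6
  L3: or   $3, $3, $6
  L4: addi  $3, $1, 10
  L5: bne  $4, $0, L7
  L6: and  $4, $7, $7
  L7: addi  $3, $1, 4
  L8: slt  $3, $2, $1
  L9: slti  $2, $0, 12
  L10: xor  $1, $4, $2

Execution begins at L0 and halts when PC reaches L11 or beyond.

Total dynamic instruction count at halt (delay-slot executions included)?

9

#0 slti  $3, $2, 6 ; 0/8/4/1/9/13/1/0
#1 slti  $4, $1, 4 ; 0/8/4/1/0/13/1/0
#2 bne  $1, $6, L6 ; 0/8/4/1/0/13/1/0 ; →target
#3 or   $3, $3, $6 ; 0/8/4/1/0/13/1/0
#6 and  $4, $7, $7 ; 0/8/4/1/0/13/1/0
#7 addi  $3, $1, 4 ; 0/8/4/12/0/13/1/0
#8 slt  $3, $2, $1 ; 0/8/4/1/0/13/1/0
#9 slti  $2, $0, 12 ; 0/8/1/1/0/13/1/0
#10 xor  $1, $4, $2 ; 0/1/1/1/0/13/1/0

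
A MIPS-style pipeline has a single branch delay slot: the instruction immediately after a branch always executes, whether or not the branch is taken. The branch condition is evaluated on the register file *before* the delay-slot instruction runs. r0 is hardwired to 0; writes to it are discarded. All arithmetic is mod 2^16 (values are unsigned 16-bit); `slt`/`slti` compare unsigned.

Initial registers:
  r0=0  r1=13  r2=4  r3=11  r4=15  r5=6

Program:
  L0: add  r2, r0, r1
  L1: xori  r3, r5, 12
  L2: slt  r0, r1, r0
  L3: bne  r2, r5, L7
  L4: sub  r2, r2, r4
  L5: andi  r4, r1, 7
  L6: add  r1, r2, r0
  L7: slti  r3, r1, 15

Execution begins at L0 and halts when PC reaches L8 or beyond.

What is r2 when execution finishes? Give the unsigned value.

65534

  step pc=0: add  r2, r0, r1  regs=(0,13,13,11,15,6)
  step pc=1: xori  r3, r5, 12  regs=(0,13,13,10,15,6)
  step pc=2: slt  r0, r1, r0  regs=(0,13,13,10,15,6)
  step pc=3: bne  r2, r5, L7  cond=T  regs=(0,13,13,10,15,6)
  step pc=4: sub  r2, r2, r4  regs=(0,13,65534,10,15,6)
  step pc=7: slti  r3, r1, 15  regs=(0,13,65534,1,15,6)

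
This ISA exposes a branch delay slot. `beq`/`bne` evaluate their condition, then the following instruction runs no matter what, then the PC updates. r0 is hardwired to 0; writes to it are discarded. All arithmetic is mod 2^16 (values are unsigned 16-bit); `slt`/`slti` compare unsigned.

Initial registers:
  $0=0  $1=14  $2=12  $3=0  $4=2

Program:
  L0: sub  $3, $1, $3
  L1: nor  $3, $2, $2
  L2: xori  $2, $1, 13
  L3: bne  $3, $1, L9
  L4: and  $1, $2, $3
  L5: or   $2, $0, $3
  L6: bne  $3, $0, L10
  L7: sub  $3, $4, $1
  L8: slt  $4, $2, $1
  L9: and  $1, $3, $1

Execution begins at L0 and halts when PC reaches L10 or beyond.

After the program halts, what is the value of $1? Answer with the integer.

[0] sub  $3, $1, $3  →  {$0:0, $1:14, $2:12, $3:14, $4:2}
[1] nor  $3, $2, $2  →  {$0:0, $1:14, $2:12, $3:65523, $4:2}
[2] xori  $2, $1, 13  →  {$0:0, $1:14, $2:3, $3:65523, $4:2}
[3] bne  $3, $1, L9  →  {$0:0, $1:14, $2:3, $3:65523, $4:2}  ⟨branch taken⟩
[4] and  $1, $2, $3  →  {$0:0, $1:3, $2:3, $3:65523, $4:2}
[9] and  $1, $3, $1  →  {$0:0, $1:3, $2:3, $3:65523, $4:2}

3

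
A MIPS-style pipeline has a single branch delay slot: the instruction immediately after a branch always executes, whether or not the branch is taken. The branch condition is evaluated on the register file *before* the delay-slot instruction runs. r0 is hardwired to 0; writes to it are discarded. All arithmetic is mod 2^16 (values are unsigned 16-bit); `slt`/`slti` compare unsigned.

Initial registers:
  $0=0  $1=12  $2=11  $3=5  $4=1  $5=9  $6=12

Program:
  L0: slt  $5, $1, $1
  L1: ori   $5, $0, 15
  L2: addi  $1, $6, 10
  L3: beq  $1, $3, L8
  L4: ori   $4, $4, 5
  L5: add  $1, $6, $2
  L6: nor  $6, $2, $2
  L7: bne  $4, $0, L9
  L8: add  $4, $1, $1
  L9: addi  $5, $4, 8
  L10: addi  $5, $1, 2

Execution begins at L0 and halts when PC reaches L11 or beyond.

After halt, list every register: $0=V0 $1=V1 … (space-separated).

$0=0 $1=23 $2=11 $3=5 $4=46 $5=25 $6=65524

PC=0  slt  $5, $1, $1        | $0=0 $1=12 $2=11 $3=5 $4=1 $5=0 $6=12
PC=1  ori   $5, $0, 15       | $0=0 $1=12 $2=11 $3=5 $4=1 $5=15 $6=12
PC=2  addi  $1, $6, 10       | $0=0 $1=22 $2=11 $3=5 $4=1 $5=15 $6=12
PC=3  beq  $1, $3, L8        | $0=0 $1=22 $2=11 $3=5 $4=1 $5=15 $6=12  [not taken]
PC=4  ori   $4, $4, 5        | $0=0 $1=22 $2=11 $3=5 $4=5 $5=15 $6=12
PC=5  add  $1, $6, $2        | $0=0 $1=23 $2=11 $3=5 $4=5 $5=15 $6=12
PC=6  nor  $6, $2, $2        | $0=0 $1=23 $2=11 $3=5 $4=5 $5=15 $6=65524
PC=7  bne  $4, $0, L9        | $0=0 $1=23 $2=11 $3=5 $4=5 $5=15 $6=65524  [TAKEN]
PC=8  add  $4, $1, $1        | $0=0 $1=23 $2=11 $3=5 $4=46 $5=15 $6=65524
PC=9  addi  $5, $4, 8        | $0=0 $1=23 $2=11 $3=5 $4=46 $5=54 $6=65524
PC=10 addi  $5, $1, 2        | $0=0 $1=23 $2=11 $3=5 $4=46 $5=25 $6=65524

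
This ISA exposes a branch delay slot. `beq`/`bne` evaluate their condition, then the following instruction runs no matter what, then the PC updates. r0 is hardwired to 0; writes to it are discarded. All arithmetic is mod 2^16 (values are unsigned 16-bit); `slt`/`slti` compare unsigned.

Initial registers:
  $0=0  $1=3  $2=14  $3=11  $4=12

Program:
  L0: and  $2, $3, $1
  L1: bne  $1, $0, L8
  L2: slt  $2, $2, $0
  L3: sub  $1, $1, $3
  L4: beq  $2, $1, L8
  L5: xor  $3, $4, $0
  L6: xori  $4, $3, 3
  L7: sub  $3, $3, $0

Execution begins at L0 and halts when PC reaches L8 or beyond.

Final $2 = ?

[0] and  $2, $3, $1  →  {$0:0, $1:3, $2:3, $3:11, $4:12}
[1] bne  $1, $0, L8  →  {$0:0, $1:3, $2:3, $3:11, $4:12}  ⟨branch taken⟩
[2] slt  $2, $2, $0  →  {$0:0, $1:3, $2:0, $3:11, $4:12}

0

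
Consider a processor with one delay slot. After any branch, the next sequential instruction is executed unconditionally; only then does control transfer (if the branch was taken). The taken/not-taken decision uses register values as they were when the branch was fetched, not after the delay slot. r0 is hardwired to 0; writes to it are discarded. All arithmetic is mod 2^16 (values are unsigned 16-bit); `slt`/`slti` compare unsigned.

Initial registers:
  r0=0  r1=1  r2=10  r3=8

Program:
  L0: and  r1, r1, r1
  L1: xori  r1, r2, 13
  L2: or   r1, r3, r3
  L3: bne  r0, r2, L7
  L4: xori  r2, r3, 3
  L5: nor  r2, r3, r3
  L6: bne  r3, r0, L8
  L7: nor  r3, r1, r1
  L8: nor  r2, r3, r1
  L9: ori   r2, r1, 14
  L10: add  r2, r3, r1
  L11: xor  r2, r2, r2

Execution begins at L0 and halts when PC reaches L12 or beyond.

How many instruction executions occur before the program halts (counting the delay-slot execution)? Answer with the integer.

10

PC=0  and  r1, r1, r1        | r0=0 r1=1 r2=10 r3=8
PC=1  xori  r1, r2, 13       | r0=0 r1=7 r2=10 r3=8
PC=2  or   r1, r3, r3        | r0=0 r1=8 r2=10 r3=8
PC=3  bne  r0, r2, L7        | r0=0 r1=8 r2=10 r3=8  [TAKEN]
PC=4  xori  r2, r3, 3        | r0=0 r1=8 r2=11 r3=8
PC=7  nor  r3, r1, r1        | r0=0 r1=8 r2=11 r3=65527
PC=8  nor  r2, r3, r1        | r0=0 r1=8 r2=0 r3=65527
PC=9  ori   r2, r1, 14       | r0=0 r1=8 r2=14 r3=65527
PC=10 add  r2, r3, r1        | r0=0 r1=8 r2=65535 r3=65527
PC=11 xor  r2, r2, r2        | r0=0 r1=8 r2=0 r3=65527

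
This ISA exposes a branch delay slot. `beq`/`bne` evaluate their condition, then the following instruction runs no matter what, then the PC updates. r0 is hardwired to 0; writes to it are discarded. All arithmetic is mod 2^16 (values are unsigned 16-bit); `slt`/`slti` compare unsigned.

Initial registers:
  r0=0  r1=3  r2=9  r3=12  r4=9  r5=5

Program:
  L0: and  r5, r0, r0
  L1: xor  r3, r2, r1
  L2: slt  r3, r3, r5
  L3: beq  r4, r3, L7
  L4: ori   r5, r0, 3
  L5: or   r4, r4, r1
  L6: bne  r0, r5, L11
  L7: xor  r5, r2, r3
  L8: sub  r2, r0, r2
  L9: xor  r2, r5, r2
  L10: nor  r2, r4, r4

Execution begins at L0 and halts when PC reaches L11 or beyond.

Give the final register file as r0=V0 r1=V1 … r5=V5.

PC=0  and  r5, r0, r0        | r0=0 r1=3 r2=9 r3=12 r4=9 r5=0
PC=1  xor  r3, r2, r1        | r0=0 r1=3 r2=9 r3=10 r4=9 r5=0
PC=2  slt  r3, r3, r5        | r0=0 r1=3 r2=9 r3=0 r4=9 r5=0
PC=3  beq  r4, r3, L7        | r0=0 r1=3 r2=9 r3=0 r4=9 r5=0  [not taken]
PC=4  ori   r5, r0, 3        | r0=0 r1=3 r2=9 r3=0 r4=9 r5=3
PC=5  or   r4, r4, r1        | r0=0 r1=3 r2=9 r3=0 r4=11 r5=3
PC=6  bne  r0, r5, L11       | r0=0 r1=3 r2=9 r3=0 r4=11 r5=3  [TAKEN]
PC=7  xor  r5, r2, r3        | r0=0 r1=3 r2=9 r3=0 r4=11 r5=9

r0=0 r1=3 r2=9 r3=0 r4=11 r5=9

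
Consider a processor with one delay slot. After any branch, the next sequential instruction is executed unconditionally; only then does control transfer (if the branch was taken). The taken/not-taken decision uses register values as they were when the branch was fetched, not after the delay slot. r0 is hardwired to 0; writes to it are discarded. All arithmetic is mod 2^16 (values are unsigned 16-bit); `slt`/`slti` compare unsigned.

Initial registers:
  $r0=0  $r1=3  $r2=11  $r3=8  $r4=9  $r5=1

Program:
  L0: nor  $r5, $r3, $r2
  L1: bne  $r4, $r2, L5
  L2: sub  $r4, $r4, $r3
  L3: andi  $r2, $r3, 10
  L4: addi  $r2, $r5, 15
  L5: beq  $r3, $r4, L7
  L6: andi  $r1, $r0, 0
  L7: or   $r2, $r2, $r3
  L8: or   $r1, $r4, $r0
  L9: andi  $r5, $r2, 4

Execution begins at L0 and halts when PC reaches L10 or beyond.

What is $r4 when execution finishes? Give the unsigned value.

PC=0  nor  $r5, $r3, $r2     | $r0=0 $r1=3 $r2=11 $r3=8 $r4=9 $r5=65524
PC=1  bne  $r4, $r2, L5      | $r0=0 $r1=3 $r2=11 $r3=8 $r4=9 $r5=65524  [TAKEN]
PC=2  sub  $r4, $r4, $r3     | $r0=0 $r1=3 $r2=11 $r3=8 $r4=1 $r5=65524
PC=5  beq  $r3, $r4, L7      | $r0=0 $r1=3 $r2=11 $r3=8 $r4=1 $r5=65524  [not taken]
PC=6  andi  $r1, $r0, 0      | $r0=0 $r1=0 $r2=11 $r3=8 $r4=1 $r5=65524
PC=7  or   $r2, $r2, $r3     | $r0=0 $r1=0 $r2=11 $r3=8 $r4=1 $r5=65524
PC=8  or   $r1, $r4, $r0     | $r0=0 $r1=1 $r2=11 $r3=8 $r4=1 $r5=65524
PC=9  andi  $r5, $r2, 4      | $r0=0 $r1=1 $r2=11 $r3=8 $r4=1 $r5=0

1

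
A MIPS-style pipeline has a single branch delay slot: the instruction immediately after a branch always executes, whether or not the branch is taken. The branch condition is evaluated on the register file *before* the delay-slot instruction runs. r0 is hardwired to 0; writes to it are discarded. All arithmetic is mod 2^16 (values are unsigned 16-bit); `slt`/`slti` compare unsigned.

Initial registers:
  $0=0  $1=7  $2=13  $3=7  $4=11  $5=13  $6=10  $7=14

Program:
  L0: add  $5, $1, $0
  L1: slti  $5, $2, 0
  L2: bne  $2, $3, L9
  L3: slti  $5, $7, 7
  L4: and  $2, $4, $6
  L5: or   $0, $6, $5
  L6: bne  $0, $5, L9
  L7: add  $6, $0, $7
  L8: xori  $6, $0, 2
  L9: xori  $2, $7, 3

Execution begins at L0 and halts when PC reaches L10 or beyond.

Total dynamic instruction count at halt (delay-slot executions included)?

[0] add  $5, $1, $0  →  {$0:0, $1:7, $2:13, $3:7, $4:11, $5:7, $6:10, $7:14}
[1] slti  $5, $2, 0  →  {$0:0, $1:7, $2:13, $3:7, $4:11, $5:0, $6:10, $7:14}
[2] bne  $2, $3, L9  →  {$0:0, $1:7, $2:13, $3:7, $4:11, $5:0, $6:10, $7:14}  ⟨branch taken⟩
[3] slti  $5, $7, 7  →  {$0:0, $1:7, $2:13, $3:7, $4:11, $5:0, $6:10, $7:14}
[9] xori  $2, $7, 3  →  {$0:0, $1:7, $2:13, $3:7, $4:11, $5:0, $6:10, $7:14}

5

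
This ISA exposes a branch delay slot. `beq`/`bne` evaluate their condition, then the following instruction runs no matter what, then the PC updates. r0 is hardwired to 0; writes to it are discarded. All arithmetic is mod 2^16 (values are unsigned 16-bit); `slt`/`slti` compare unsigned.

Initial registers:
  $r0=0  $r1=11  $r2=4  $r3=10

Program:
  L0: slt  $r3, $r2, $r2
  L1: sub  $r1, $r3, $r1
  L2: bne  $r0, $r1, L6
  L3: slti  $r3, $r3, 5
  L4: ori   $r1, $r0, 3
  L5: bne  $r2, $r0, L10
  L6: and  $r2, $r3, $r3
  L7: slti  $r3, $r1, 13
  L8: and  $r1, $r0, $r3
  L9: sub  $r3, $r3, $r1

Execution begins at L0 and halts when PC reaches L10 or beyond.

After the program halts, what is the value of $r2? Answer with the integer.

[0] slt  $r3, $r2, $r2  →  {$r0:0, $r1:11, $r2:4, $r3:0}
[1] sub  $r1, $r3, $r1  →  {$r0:0, $r1:65525, $r2:4, $r3:0}
[2] bne  $r0, $r1, L6  →  {$r0:0, $r1:65525, $r2:4, $r3:0}  ⟨branch taken⟩
[3] slti  $r3, $r3, 5  →  {$r0:0, $r1:65525, $r2:4, $r3:1}
[6] and  $r2, $r3, $r3  →  {$r0:0, $r1:65525, $r2:1, $r3:1}
[7] slti  $r3, $r1, 13  →  {$r0:0, $r1:65525, $r2:1, $r3:0}
[8] and  $r1, $r0, $r3  →  {$r0:0, $r1:0, $r2:1, $r3:0}
[9] sub  $r3, $r3, $r1  →  {$r0:0, $r1:0, $r2:1, $r3:0}

1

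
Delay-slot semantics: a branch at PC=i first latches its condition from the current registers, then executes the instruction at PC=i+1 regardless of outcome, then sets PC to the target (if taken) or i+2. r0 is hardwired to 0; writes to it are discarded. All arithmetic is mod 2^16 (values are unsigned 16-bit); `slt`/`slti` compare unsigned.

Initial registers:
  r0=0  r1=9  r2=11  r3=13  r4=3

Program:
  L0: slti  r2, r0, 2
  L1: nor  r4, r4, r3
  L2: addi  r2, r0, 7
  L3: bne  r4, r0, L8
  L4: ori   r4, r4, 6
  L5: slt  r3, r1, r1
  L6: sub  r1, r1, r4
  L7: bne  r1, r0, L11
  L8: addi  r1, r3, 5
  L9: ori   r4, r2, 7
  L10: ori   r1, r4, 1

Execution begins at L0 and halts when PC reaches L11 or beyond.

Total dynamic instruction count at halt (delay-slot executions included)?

PC=0  slti  r2, r0, 2        | r0=0 r1=9 r2=1 r3=13 r4=3
PC=1  nor  r4, r4, r3        | r0=0 r1=9 r2=1 r3=13 r4=65520
PC=2  addi  r2, r0, 7        | r0=0 r1=9 r2=7 r3=13 r4=65520
PC=3  bne  r4, r0, L8        | r0=0 r1=9 r2=7 r3=13 r4=65520  [TAKEN]
PC=4  ori   r4, r4, 6        | r0=0 r1=9 r2=7 r3=13 r4=65526
PC=8  addi  r1, r3, 5        | r0=0 r1=18 r2=7 r3=13 r4=65526
PC=9  ori   r4, r2, 7        | r0=0 r1=18 r2=7 r3=13 r4=7
PC=10 ori   r1, r4, 1        | r0=0 r1=7 r2=7 r3=13 r4=7

8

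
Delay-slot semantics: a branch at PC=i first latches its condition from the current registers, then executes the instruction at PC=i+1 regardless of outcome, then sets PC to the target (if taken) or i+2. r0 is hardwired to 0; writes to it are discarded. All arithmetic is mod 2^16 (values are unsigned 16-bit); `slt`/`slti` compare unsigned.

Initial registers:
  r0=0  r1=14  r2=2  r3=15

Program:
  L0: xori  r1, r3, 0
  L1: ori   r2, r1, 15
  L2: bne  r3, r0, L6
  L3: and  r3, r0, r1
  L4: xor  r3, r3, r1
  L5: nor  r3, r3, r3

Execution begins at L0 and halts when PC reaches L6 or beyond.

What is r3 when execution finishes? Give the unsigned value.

#0 xori  r1, r3, 0 ; 0/15/2/15
#1 ori   r2, r1, 15 ; 0/15/15/15
#2 bne  r3, r0, L6 ; 0/15/15/15 ; →target
#3 and  r3, r0, r1 ; 0/15/15/0

0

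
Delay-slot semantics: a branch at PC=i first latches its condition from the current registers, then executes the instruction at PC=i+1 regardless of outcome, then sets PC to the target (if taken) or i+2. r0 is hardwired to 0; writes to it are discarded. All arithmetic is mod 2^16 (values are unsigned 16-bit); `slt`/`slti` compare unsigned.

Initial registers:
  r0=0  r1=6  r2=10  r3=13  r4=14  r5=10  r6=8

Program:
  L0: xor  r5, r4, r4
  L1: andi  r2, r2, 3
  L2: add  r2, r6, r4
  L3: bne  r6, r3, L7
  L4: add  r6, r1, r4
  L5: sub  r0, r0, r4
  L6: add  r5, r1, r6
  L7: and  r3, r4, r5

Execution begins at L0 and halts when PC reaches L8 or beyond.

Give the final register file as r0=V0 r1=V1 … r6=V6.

r0=0 r1=6 r2=22 r3=0 r4=14 r5=0 r6=20

[0] xor  r5, r4, r4  →  {r0:0, r1:6, r2:10, r3:13, r4:14, r5:0, r6:8}
[1] andi  r2, r2, 3  →  {r0:0, r1:6, r2:2, r3:13, r4:14, r5:0, r6:8}
[2] add  r2, r6, r4  →  {r0:0, r1:6, r2:22, r3:13, r4:14, r5:0, r6:8}
[3] bne  r6, r3, L7  →  {r0:0, r1:6, r2:22, r3:13, r4:14, r5:0, r6:8}  ⟨branch taken⟩
[4] add  r6, r1, r4  →  {r0:0, r1:6, r2:22, r3:13, r4:14, r5:0, r6:20}
[7] and  r3, r4, r5  →  {r0:0, r1:6, r2:22, r3:0, r4:14, r5:0, r6:20}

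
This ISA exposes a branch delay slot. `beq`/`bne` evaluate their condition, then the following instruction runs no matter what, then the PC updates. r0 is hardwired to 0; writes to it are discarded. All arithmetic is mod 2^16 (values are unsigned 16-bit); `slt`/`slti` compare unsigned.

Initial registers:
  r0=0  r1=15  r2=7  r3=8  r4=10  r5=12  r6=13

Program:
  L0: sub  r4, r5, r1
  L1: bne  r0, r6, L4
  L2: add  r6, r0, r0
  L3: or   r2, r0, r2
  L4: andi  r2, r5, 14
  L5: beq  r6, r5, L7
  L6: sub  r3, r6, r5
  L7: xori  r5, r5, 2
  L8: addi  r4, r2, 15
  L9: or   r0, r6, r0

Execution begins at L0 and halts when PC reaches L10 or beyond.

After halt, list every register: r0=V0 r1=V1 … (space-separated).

r0=0 r1=15 r2=12 r3=65524 r4=27 r5=14 r6=0

[0] sub  r4, r5, r1  →  {r0:0, r1:15, r2:7, r3:8, r4:65533, r5:12, r6:13}
[1] bne  r0, r6, L4  →  {r0:0, r1:15, r2:7, r3:8, r4:65533, r5:12, r6:13}  ⟨branch taken⟩
[2] add  r6, r0, r0  →  {r0:0, r1:15, r2:7, r3:8, r4:65533, r5:12, r6:0}
[4] andi  r2, r5, 14  →  {r0:0, r1:15, r2:12, r3:8, r4:65533, r5:12, r6:0}
[5] beq  r6, r5, L7  →  {r0:0, r1:15, r2:12, r3:8, r4:65533, r5:12, r6:0}  ⟨branch fallthrough⟩
[6] sub  r3, r6, r5  →  {r0:0, r1:15, r2:12, r3:65524, r4:65533, r5:12, r6:0}
[7] xori  r5, r5, 2  →  {r0:0, r1:15, r2:12, r3:65524, r4:65533, r5:14, r6:0}
[8] addi  r4, r2, 15  →  {r0:0, r1:15, r2:12, r3:65524, r4:27, r5:14, r6:0}
[9] or   r0, r6, r0  →  {r0:0, r1:15, r2:12, r3:65524, r4:27, r5:14, r6:0}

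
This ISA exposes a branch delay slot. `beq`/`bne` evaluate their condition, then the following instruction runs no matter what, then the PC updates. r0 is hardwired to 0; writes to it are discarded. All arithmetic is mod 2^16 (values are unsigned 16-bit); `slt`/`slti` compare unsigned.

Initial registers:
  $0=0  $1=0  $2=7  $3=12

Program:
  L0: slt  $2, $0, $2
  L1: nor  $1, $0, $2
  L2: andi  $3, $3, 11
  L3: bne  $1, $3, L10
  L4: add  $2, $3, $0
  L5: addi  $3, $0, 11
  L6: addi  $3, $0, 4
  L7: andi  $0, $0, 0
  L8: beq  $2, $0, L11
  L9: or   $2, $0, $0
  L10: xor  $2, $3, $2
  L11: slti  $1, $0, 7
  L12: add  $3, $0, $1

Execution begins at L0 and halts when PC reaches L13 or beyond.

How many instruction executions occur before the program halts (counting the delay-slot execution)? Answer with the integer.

8

PC=0  slt  $2, $0, $2        | $0=0 $1=0 $2=1 $3=12
PC=1  nor  $1, $0, $2        | $0=0 $1=65534 $2=1 $3=12
PC=2  andi  $3, $3, 11       | $0=0 $1=65534 $2=1 $3=8
PC=3  bne  $1, $3, L10       | $0=0 $1=65534 $2=1 $3=8  [TAKEN]
PC=4  add  $2, $3, $0        | $0=0 $1=65534 $2=8 $3=8
PC=10 xor  $2, $3, $2        | $0=0 $1=65534 $2=0 $3=8
PC=11 slti  $1, $0, 7        | $0=0 $1=1 $2=0 $3=8
PC=12 add  $3, $0, $1        | $0=0 $1=1 $2=0 $3=1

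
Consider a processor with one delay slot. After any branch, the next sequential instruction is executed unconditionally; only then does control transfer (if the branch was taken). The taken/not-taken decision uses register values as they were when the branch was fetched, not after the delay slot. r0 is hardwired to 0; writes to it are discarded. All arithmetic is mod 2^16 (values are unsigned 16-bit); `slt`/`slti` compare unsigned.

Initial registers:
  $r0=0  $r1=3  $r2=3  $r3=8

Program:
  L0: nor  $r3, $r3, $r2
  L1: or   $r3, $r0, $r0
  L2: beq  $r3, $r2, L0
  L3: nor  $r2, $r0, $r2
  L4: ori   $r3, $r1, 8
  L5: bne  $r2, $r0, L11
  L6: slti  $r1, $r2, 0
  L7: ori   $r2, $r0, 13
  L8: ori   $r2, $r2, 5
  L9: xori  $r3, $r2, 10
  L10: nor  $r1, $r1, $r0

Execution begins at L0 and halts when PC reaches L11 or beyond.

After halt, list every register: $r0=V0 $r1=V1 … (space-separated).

$r0=0 $r1=0 $r2=65532 $r3=11

[0] nor  $r3, $r3, $r2  →  {$r0:0, $r1:3, $r2:3, $r3:65524}
[1] or   $r3, $r0, $r0  →  {$r0:0, $r1:3, $r2:3, $r3:0}
[2] beq  $r3, $r2, L0  →  {$r0:0, $r1:3, $r2:3, $r3:0}  ⟨branch fallthrough⟩
[3] nor  $r2, $r0, $r2  →  {$r0:0, $r1:3, $r2:65532, $r3:0}
[4] ori   $r3, $r1, 8  →  {$r0:0, $r1:3, $r2:65532, $r3:11}
[5] bne  $r2, $r0, L11  →  {$r0:0, $r1:3, $r2:65532, $r3:11}  ⟨branch taken⟩
[6] slti  $r1, $r2, 0  →  {$r0:0, $r1:0, $r2:65532, $r3:11}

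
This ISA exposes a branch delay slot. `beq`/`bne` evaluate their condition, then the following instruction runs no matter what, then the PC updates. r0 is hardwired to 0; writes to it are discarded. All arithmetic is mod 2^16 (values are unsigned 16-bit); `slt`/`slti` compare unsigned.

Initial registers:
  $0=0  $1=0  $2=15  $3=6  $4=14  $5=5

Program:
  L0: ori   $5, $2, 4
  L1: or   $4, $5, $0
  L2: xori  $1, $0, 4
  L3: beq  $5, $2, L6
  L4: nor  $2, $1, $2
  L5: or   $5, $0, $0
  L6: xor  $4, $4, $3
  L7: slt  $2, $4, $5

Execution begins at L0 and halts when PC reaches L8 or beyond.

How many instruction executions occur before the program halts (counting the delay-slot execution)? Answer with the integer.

  step pc=0: ori   $5, $2, 4  regs=(0,0,15,6,14,15)
  step pc=1: or   $4, $5, $0  regs=(0,0,15,6,15,15)
  step pc=2: xori  $1, $0, 4  regs=(0,4,15,6,15,15)
  step pc=3: beq  $5, $2, L6  cond=T  regs=(0,4,15,6,15,15)
  step pc=4: nor  $2, $1, $2  regs=(0,4,65520,6,15,15)
  step pc=6: xor  $4, $4, $3  regs=(0,4,65520,6,9,15)
  step pc=7: slt  $2, $4, $5  regs=(0,4,1,6,9,15)

7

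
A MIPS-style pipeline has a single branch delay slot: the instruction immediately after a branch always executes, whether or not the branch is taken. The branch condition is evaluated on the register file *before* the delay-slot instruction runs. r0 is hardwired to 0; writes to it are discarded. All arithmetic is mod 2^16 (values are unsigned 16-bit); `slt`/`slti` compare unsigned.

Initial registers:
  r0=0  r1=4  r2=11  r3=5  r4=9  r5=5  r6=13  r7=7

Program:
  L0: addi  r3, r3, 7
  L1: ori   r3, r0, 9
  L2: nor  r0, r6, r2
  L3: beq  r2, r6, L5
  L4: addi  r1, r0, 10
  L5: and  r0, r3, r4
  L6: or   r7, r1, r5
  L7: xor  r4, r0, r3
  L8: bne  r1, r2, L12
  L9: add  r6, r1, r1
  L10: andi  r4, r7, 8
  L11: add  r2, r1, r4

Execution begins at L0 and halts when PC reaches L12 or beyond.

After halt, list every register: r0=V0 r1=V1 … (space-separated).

r0=0 r1=10 r2=11 r3=9 r4=9 r5=5 r6=20 r7=15

#0 addi  r3, r3, 7 ; 0/4/11/12/9/5/13/7
#1 ori   r3, r0, 9 ; 0/4/11/9/9/5/13/7
#2 nor  r0, r6, r2 ; 0/4/11/9/9/5/13/7
#3 beq  r2, r6, L5 ; 0/4/11/9/9/5/13/7 ; →fallthru
#4 addi  r1, r0, 10 ; 0/10/11/9/9/5/13/7
#5 and  r0, r3, r4 ; 0/10/11/9/9/5/13/7
#6 or   r7, r1, r5 ; 0/10/11/9/9/5/13/15
#7 xor  r4, r0, r3 ; 0/10/11/9/9/5/13/15
#8 bne  r1, r2, L12 ; 0/10/11/9/9/5/13/15 ; →target
#9 add  r6, r1, r1 ; 0/10/11/9/9/5/20/15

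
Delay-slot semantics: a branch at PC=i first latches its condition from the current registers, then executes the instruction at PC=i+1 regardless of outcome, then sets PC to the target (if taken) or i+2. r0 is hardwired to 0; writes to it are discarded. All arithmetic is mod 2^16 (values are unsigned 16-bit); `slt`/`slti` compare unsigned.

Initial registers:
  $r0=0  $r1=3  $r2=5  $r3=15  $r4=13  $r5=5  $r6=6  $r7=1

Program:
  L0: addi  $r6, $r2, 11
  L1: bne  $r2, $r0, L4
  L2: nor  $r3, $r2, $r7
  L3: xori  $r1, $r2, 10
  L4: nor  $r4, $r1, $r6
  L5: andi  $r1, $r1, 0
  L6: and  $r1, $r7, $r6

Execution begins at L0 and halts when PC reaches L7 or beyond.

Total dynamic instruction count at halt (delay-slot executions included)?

6

  step pc=0: addi  $r6, $r2, 11  regs=(0,3,5,15,13,5,16,1)
  step pc=1: bne  $r2, $r0, L4  cond=T  regs=(0,3,5,15,13,5,16,1)
  step pc=2: nor  $r3, $r2, $r7  regs=(0,3,5,65530,13,5,16,1)
  step pc=4: nor  $r4, $r1, $r6  regs=(0,3,5,65530,65516,5,16,1)
  step pc=5: andi  $r1, $r1, 0  regs=(0,0,5,65530,65516,5,16,1)
  step pc=6: and  $r1, $r7, $r6  regs=(0,0,5,65530,65516,5,16,1)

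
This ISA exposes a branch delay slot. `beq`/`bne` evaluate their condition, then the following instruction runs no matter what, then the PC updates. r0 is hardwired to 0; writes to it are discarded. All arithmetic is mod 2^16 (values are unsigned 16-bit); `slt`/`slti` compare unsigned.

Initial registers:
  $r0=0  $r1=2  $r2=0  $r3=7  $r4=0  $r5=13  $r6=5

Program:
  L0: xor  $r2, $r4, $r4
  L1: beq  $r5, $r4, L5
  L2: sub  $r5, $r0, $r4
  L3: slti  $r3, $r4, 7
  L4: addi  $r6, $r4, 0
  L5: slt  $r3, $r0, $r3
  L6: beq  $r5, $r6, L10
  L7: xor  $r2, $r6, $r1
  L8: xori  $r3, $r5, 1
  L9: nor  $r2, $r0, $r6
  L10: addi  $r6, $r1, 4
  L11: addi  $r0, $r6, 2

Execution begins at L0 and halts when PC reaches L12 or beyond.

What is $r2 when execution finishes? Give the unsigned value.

#0 xor  $r2, $r4, $r4 ; 0/2/0/7/0/13/5
#1 beq  $r5, $r4, L5 ; 0/2/0/7/0/13/5 ; →fallthru
#2 sub  $r5, $r0, $r4 ; 0/2/0/7/0/0/5
#3 slti  $r3, $r4, 7 ; 0/2/0/1/0/0/5
#4 addi  $r6, $r4, 0 ; 0/2/0/1/0/0/0
#5 slt  $r3, $r0, $r3 ; 0/2/0/1/0/0/0
#6 beq  $r5, $r6, L10 ; 0/2/0/1/0/0/0 ; →target
#7 xor  $r2, $r6, $r1 ; 0/2/2/1/0/0/0
#10 addi  $r6, $r1, 4 ; 0/2/2/1/0/0/6
#11 addi  $r0, $r6, 2 ; 0/2/2/1/0/0/6

2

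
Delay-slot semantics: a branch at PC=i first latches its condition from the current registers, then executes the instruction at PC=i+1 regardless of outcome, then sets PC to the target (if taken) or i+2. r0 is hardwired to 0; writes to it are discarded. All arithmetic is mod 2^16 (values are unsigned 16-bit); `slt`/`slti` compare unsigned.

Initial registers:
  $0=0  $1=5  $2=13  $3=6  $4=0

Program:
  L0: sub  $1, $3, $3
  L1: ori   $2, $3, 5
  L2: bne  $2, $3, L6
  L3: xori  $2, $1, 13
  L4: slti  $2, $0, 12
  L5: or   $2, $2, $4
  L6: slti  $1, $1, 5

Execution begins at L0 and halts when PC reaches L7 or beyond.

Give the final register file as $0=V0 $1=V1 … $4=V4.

  step pc=0: sub  $1, $3, $3  regs=(0,0,13,6,0)
  step pc=1: ori   $2, $3, 5  regs=(0,0,7,6,0)
  step pc=2: bne  $2, $3, L6  cond=T  regs=(0,0,7,6,0)
  step pc=3: xori  $2, $1, 13  regs=(0,0,13,6,0)
  step pc=6: slti  $1, $1, 5  regs=(0,1,13,6,0)

$0=0 $1=1 $2=13 $3=6 $4=0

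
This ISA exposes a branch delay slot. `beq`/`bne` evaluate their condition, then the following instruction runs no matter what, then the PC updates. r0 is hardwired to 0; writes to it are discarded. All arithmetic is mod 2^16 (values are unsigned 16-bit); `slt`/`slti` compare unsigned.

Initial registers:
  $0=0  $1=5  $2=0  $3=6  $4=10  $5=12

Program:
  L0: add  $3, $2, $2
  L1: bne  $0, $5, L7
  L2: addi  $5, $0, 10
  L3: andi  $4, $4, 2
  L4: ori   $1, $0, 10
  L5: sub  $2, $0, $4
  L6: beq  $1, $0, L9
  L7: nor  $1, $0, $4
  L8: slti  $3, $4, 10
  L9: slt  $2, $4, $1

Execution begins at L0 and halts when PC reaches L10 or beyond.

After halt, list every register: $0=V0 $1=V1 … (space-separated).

[0] add  $3, $2, $2  →  {$0:0, $1:5, $2:0, $3:0, $4:10, $5:12}
[1] bne  $0, $5, L7  →  {$0:0, $1:5, $2:0, $3:0, $4:10, $5:12}  ⟨branch taken⟩
[2] addi  $5, $0, 10  →  {$0:0, $1:5, $2:0, $3:0, $4:10, $5:10}
[7] nor  $1, $0, $4  →  {$0:0, $1:65525, $2:0, $3:0, $4:10, $5:10}
[8] slti  $3, $4, 10  →  {$0:0, $1:65525, $2:0, $3:0, $4:10, $5:10}
[9] slt  $2, $4, $1  →  {$0:0, $1:65525, $2:1, $3:0, $4:10, $5:10}

$0=0 $1=65525 $2=1 $3=0 $4=10 $5=10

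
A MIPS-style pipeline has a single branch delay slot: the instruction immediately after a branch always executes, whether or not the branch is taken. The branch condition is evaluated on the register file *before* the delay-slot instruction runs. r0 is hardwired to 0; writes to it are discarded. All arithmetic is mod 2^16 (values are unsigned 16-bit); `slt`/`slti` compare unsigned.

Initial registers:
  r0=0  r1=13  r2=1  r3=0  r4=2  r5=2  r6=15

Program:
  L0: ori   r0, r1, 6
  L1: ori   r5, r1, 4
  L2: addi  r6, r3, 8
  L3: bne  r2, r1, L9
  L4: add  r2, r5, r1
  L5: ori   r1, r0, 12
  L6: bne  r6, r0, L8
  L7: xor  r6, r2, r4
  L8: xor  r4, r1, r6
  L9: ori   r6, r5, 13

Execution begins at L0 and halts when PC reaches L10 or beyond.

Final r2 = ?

#0 ori   r0, r1, 6 ; 0/13/1/0/2/2/15
#1 ori   r5, r1, 4 ; 0/13/1/0/2/13/15
#2 addi  r6, r3, 8 ; 0/13/1/0/2/13/8
#3 bne  r2, r1, L9 ; 0/13/1/0/2/13/8 ; →target
#4 add  r2, r5, r1 ; 0/13/26/0/2/13/8
#9 ori   r6, r5, 13 ; 0/13/26/0/2/13/13

26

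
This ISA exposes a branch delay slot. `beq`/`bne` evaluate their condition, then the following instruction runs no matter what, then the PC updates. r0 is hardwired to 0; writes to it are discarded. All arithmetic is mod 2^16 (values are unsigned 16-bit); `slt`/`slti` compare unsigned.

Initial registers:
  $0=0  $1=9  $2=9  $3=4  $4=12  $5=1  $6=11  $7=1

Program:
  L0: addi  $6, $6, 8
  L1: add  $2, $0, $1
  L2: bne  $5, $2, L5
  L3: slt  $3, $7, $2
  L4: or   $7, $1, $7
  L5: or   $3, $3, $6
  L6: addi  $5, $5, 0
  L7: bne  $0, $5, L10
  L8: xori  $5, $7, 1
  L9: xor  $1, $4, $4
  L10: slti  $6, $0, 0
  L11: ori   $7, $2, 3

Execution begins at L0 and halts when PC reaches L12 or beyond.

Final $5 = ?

PC=0  addi  $6, $6, 8        | $0=0 $1=9 $2=9 $3=4 $4=12 $5=1 $6=19 $7=1
PC=1  add  $2, $0, $1        | $0=0 $1=9 $2=9 $3=4 $4=12 $5=1 $6=19 $7=1
PC=2  bne  $5, $2, L5        | $0=0 $1=9 $2=9 $3=4 $4=12 $5=1 $6=19 $7=1  [TAKEN]
PC=3  slt  $3, $7, $2        | $0=0 $1=9 $2=9 $3=1 $4=12 $5=1 $6=19 $7=1
PC=5  or   $3, $3, $6        | $0=0 $1=9 $2=9 $3=19 $4=12 $5=1 $6=19 $7=1
PC=6  addi  $5, $5, 0        | $0=0 $1=9 $2=9 $3=19 $4=12 $5=1 $6=19 $7=1
PC=7  bne  $0, $5, L10       | $0=0 $1=9 $2=9 $3=19 $4=12 $5=1 $6=19 $7=1  [TAKEN]
PC=8  xori  $5, $7, 1        | $0=0 $1=9 $2=9 $3=19 $4=12 $5=0 $6=19 $7=1
PC=10 slti  $6, $0, 0        | $0=0 $1=9 $2=9 $3=19 $4=12 $5=0 $6=0 $7=1
PC=11 ori   $7, $2, 3        | $0=0 $1=9 $2=9 $3=19 $4=12 $5=0 $6=0 $7=11

0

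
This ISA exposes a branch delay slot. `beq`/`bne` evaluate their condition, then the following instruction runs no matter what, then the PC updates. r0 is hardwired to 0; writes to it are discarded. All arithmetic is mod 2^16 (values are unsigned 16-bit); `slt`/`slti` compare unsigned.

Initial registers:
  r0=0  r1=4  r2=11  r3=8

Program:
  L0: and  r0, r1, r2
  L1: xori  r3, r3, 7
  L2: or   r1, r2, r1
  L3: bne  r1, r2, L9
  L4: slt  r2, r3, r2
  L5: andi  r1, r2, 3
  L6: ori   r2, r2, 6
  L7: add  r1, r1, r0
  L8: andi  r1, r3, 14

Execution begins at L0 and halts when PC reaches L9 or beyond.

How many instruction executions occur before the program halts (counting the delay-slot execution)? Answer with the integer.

[0] and  r0, r1, r2  →  {r0:0, r1:4, r2:11, r3:8}
[1] xori  r3, r3, 7  →  {r0:0, r1:4, r2:11, r3:15}
[2] or   r1, r2, r1  →  {r0:0, r1:15, r2:11, r3:15}
[3] bne  r1, r2, L9  →  {r0:0, r1:15, r2:11, r3:15}  ⟨branch taken⟩
[4] slt  r2, r3, r2  →  {r0:0, r1:15, r2:0, r3:15}

5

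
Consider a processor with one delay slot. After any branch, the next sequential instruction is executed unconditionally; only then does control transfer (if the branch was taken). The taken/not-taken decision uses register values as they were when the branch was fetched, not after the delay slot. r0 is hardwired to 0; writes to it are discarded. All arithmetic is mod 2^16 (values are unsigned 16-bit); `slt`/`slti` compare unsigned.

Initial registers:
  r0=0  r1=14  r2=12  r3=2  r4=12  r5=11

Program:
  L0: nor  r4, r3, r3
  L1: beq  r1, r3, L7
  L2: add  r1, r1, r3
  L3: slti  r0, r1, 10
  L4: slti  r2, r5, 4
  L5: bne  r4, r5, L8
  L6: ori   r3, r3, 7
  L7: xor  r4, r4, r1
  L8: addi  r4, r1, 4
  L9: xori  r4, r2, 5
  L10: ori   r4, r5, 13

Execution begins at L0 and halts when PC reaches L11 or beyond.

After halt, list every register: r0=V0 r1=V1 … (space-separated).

#0 nor  r4, r3, r3 ; 0/14/12/2/65533/11
#1 beq  r1, r3, L7 ; 0/14/12/2/65533/11 ; →fallthru
#2 add  r1, r1, r3 ; 0/16/12/2/65533/11
#3 slti  r0, r1, 10 ; 0/16/12/2/65533/11
#4 slti  r2, r5, 4 ; 0/16/0/2/65533/11
#5 bne  r4, r5, L8 ; 0/16/0/2/65533/11 ; →target
#6 ori   r3, r3, 7 ; 0/16/0/7/65533/11
#8 addi  r4, r1, 4 ; 0/16/0/7/20/11
#9 xori  r4, r2, 5 ; 0/16/0/7/5/11
#10 ori   r4, r5, 13 ; 0/16/0/7/15/11

r0=0 r1=16 r2=0 r3=7 r4=15 r5=11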